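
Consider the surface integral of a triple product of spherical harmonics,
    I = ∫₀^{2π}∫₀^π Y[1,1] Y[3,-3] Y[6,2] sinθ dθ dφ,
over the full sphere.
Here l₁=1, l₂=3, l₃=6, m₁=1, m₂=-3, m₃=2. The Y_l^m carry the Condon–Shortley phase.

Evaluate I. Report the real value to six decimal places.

0.000000

triangle: need 2≤l₃≤4, have 6; I=0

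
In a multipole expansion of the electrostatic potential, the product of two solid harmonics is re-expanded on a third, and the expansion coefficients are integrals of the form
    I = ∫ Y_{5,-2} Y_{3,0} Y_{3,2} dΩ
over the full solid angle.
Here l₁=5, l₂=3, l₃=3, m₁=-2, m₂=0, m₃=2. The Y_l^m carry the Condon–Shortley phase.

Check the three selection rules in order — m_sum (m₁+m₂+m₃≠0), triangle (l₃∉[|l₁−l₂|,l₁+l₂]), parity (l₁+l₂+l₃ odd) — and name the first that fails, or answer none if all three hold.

m₁+m₂+m₃ = -2 + 0 + 2 = 0  ✓
triangle: |5−3|=2 ≤ l₃=3 ≤ 5+3=8  ✓
parity: l₁+l₂+l₃ = 11 is odd  ✗

parity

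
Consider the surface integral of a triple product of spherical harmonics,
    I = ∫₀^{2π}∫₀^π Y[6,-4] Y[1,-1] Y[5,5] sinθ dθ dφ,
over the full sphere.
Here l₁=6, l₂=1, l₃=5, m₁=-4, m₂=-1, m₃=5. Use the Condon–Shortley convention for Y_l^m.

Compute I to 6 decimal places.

Checks pass: Σm=0; 12 even; l₃=5∈[5,7].
(2·6+1)(2·1+1)(2·5+1) = 429
Δ: 2! 10! 0! / 13! → 1/858
sum: t=1:−1/14400 = -1/14400
3j²(6 1 5; 0 0 0) = Δ·Π!·Σ² = 6/143  (sign +1)
sum: t=0:+1/7257600 = 1/7257600
3j²(6 1 5; -4 -1 5) = Δ·Π!·Σ² = 1/858  (sign +1)
combine: 4πI² = 429·6/143·1/858 = 3/143
take √, sign +1: I = 0.04085899

0.040859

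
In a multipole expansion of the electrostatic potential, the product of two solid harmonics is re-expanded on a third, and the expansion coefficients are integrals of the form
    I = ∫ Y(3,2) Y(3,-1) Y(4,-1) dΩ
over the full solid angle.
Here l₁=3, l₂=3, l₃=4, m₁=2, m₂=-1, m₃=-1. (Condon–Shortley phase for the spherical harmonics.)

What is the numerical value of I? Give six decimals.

0.145070

m-sum 0 ✓  L=10 even ✓  0≤4≤6 ✓
Π(2lᵢ+1) = 7×7×9 = 441
triangle coeff Δ(3,3,4) = 1/34650
Σ_t [0,2]: t=0:+1/72 t=1:−1/16 t=2:+1/72 = -5/144
(3j)²=2/77 [(3 3 4; 0 0 0)], sign=-1
Σ_t [0,1]: t=0:+1/48 t=1:−1/144 = 1/72
(3j)²=16/693 [(3 3 4; 2 -1 -1)], sign=-1
⇒ 4πI² = 32/121
I = (+1)√(32/121/(4π)) = 0.14506992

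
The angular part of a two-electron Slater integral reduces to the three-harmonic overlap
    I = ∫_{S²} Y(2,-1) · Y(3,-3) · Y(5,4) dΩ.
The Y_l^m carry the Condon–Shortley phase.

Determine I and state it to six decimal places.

m-sum 0 ✓  L=10 even ✓  1≤5≤5 ✓
Π(2lᵢ+1) = 5×7×11 = 385
triangle coeff Δ(2,3,5) = 1/2310
Σ_t [0,0]: t=0:+1/144 = 1/144
(3j)²=10/231 [(2 3 5; 0 0 0)], sign=-1
Σ_t [0,0]: t=0:+1/4320 = 1/4320
(3j)²=2/55 [(2 3 5; -1 -3 4)], sign=-1
⇒ 4πI² = 20/33
I = (+1)√(20/33/(4π)) = 0.21961050

0.219610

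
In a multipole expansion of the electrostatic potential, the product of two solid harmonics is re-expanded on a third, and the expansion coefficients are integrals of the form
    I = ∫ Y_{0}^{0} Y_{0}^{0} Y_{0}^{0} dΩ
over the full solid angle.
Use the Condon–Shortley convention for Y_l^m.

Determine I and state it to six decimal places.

Rules hold: Σm=0, L=0 even, 0≤0≤0.
N = 1·1·1 = 1
Δ = 0!·0!·0!/1! = 1/1
Racah Σ t=0..0: t=0:+1/1 = 1/1
⇒ 3j(0 0 0; 0 0 0)² = 1/1, sgn +1
(m-triple is (0,0,0) — same symbol as above.)
4πI² = N·(3j₀)²·(3jₘ)² = 1/1
I = +1·√(1/4π) = 0.28209479

0.282095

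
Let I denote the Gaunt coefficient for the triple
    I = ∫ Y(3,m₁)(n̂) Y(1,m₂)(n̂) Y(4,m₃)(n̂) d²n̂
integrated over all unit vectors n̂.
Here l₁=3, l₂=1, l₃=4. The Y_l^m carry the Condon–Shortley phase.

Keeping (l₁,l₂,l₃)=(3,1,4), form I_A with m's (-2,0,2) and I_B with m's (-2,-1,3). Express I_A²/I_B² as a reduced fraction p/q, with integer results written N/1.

Same 3,1,4: normalisation and zero-m 3j drop out of the ratio.
A: Δ: 0! 6! 2! / 9! → 1/252; sum: t=0:+1/120 = 1/120; 3j²(3 1 4; -2 0 2) = Δ·Π!·Σ² = 1/21  (sign +1)
B: Δ: 0! 6! 2! / 9! → 1/252; sum: t=0:+1/240 = 1/240; 3j²(3 1 4; -2 -1 3) = Δ·Π!·Σ² = 1/12  (sign -1)
I_A²/I_B² = (1/21)/(1/12) = 4/7

4/7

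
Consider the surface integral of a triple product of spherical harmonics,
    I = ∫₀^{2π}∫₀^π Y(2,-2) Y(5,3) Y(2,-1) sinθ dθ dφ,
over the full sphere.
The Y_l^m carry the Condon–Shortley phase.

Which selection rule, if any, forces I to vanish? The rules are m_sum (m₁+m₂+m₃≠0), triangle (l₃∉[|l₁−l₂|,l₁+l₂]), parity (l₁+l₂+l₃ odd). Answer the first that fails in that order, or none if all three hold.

Σmᵢ = 0  ✓
l₃∈[|l₁−l₂|,l₁+l₂]=[3,7], have l₃=2  ✗
Σlᵢ = 9 ⇒ odd

triangle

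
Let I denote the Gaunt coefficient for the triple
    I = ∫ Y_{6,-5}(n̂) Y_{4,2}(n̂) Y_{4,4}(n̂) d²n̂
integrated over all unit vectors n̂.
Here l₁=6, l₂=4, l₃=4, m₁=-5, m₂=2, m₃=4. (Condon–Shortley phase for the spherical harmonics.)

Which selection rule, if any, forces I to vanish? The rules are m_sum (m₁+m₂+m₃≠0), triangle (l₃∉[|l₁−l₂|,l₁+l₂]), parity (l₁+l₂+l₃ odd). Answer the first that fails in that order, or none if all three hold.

m_sum

Σmᵢ = 1  ✗
l₃∈[|l₁−l₂|,l₁+l₂]=[2,10], have l₃=4
Σlᵢ = 14 ⇒ even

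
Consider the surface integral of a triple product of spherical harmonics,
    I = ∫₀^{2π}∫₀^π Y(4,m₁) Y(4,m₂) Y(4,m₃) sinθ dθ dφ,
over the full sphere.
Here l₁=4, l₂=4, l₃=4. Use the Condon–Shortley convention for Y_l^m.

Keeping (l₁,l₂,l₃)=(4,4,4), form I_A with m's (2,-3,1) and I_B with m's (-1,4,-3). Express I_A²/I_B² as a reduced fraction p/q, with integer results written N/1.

1/7

l's match ⇒ only the (l;m) 3-j factors differ between A and B.
A: triangle coeff Δ(4,4,4) = 1/450450; Σ_t [0,1]: t=0:+1/576 t=1:−1/864 = 1/1728; (3j)²=5/1287 [(4 4 4; 2 -3 1)], sign=-1
B: triangle coeff Δ(4,4,4) = 1/450450; Σ_t [4,4]: t=4:+1/3456 = 1/3456; (3j)²=35/1287 [(4 4 4; -1 4 -3)], sign=-1
I_A²/I_B² = (5/1287)/(35/1287) = 1/7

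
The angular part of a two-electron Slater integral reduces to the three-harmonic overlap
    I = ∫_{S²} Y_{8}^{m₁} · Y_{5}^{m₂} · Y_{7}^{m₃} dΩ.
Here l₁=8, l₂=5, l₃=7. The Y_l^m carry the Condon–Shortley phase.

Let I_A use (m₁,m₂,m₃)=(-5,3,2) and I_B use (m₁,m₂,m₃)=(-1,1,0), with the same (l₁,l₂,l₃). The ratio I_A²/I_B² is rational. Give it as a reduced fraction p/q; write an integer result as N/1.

Same 8,5,7: normalisation and zero-m 3j drop out of the ratio.
A: Δ: 6! 10! 4! / 21! → 1/814773960; sum: t=4:+1/418037760 t=5:−1/58060800 t=6:+1/87091200 = -1/298598400; 3j²(8 5 7; -5 3 2) = Δ·Π!·Σ² = 7/3876  (sign +1)
B: Δ: 6! 10! 4! / 21! → 1/814773960; sum: t=2:+1/34836480 t=3:−1/3732480 t=4:+1/2764800 t=5:−1/12441600 t=6:+1/522547200 = 23/522547200; 3j²(8 5 7; -1 1 0) = Δ·Π!·Σ² = 529/277134  (sign -1)
I_A²/I_B² = (7/3876)/(529/277134) = 1001/1058

1001/1058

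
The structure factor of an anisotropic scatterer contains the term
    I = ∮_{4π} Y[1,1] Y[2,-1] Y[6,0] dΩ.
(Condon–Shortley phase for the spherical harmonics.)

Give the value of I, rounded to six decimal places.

|1−2|≤6≤1+2 violated ⇒ I = 0

0.000000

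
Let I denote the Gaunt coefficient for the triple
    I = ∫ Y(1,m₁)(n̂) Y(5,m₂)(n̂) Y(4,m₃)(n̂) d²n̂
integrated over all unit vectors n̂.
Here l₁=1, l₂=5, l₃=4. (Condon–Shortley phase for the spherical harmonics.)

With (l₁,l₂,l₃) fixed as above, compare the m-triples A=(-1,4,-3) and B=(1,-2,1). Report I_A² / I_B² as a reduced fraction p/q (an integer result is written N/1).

12/7

l's match ⇒ only the (l;m) 3-j factors differ between A and B.
A: triangle coeff Δ(1,5,4) = 1/495; Σ_t [2,2]: t=2:+1/10080 = 1/10080; (3j)²=4/55 [(1 5 4; -1 4 -3)], sign=-1
B: triangle coeff Δ(1,5,4) = 1/495; Σ_t [0,0]: t=0:+1/1440 = 1/1440; (3j)²=7/165 [(1 5 4; 1 -2 1)], sign=-1
I_A²/I_B² = (4/55)/(7/165) = 12/7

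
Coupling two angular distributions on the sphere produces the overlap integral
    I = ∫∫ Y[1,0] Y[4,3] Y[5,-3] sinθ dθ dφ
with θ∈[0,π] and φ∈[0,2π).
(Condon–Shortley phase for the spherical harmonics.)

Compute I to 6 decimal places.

Rules hold: Σm=0, L=10 even, 3≤5≤5.
N = 3·9·11 = 297
Δ = 0!·2!·8!/11! = 1/495
Racah Σ t=0..0: t=0:+1/576 = 1/576
⇒ 3j(1 4 5; 0 0 0)² = 5/99, sgn -1
Racah Σ t=0..0: t=0:+1/5040 = 1/5040
⇒ 3j(1 4 5; 0 3 -3)² = 16/495, sgn +1
4πI² = N·(3j₀)²·(3jₘ)² = 16/33
I = -1·√(0.484848/4π) = -0.19642560

-0.196426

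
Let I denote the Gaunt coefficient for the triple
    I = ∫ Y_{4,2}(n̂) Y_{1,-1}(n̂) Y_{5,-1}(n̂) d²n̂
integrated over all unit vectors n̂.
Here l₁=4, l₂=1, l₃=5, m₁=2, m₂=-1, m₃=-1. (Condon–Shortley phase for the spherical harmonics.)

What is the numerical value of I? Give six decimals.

-0.120286

m-sum 0 ✓  L=10 even ✓  3≤5≤5 ✓
Π(2lᵢ+1) = 9×3×11 = 297
triangle coeff Δ(4,1,5) = 1/495
Σ_t [0,0]: t=0:+1/576 = 1/576
(3j)²=5/99 [(4 1 5; 0 0 0)], sign=-1
Σ_t [0,0]: t=0:+1/2880 = 1/2880
(3j)²=2/165 [(4 1 5; 2 -1 -1)], sign=+1
⇒ 4πI² = 2/11
I = (-1)√(2/11/(4π)) = -0.12028562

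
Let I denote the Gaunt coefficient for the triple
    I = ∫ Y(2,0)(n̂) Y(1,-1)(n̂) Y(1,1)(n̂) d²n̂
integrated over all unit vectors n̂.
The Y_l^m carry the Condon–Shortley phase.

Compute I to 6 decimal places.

Checks pass: Σm=0; 4 even; l₃=1∈[1,3].
(2·2+1)(2·1+1)(2·1+1) = 45
Δ: 2! 2! 0! / 5! → 1/30
sum: t=1:−1/1 = -1/1
3j²(2 1 1; 0 0 0) = Δ·Π!·Σ² = 2/15  (sign +1)
sum: t=0:+1/4 = 1/4
3j²(2 1 1; 0 -1 1) = Δ·Π!·Σ² = 1/30  (sign +1)
combine: 4πI² = 45·2/15·1/30 = 1/5
take √, sign +1: I = 0.12615663

0.126157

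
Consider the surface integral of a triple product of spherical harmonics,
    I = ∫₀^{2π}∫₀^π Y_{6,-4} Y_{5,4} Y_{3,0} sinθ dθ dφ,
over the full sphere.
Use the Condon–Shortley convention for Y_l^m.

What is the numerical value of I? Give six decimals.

-0.139560

Rules hold: Σm=0, L=14 even, 1≤3≤11.
N = 13·11·7 = 1001
Δ = 8!·4!·2!/15! = 1/675675
Racah Σ t=3..5: t=3:−1/8640 t=4:+1/2304 t=5:−1/8640 = 7/34560
⇒ 3j(6 5 3; 0 0 0)² = 7/429, sgn -1
Racah Σ t=7..8: t=7:−1/60480 t=8:+1/161280 = -1/96768
⇒ 3j(6 5 3; -4 4 0)² = 15/1001, sgn +1
4πI² = N·(3j₀)²·(3jₘ)² = 35/143
I = -1·√(0.244755/4π) = -0.13956004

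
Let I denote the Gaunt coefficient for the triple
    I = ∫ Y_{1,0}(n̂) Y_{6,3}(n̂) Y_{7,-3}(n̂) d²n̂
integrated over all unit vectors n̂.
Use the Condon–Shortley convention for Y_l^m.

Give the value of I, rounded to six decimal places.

-0.221293

Rules hold: Σm=0, L=14 even, 5≤7≤7.
N = 3·13·15 = 585
Δ = 0!·2!·12!/15! = 1/1365
Racah Σ t=0..0: t=0:+1/518400 = 1/518400
⇒ 3j(1 6 7; 0 0 0)² = 7/195, sgn -1
Racah Σ t=0..0: t=0:+1/2177280 = 1/2177280
⇒ 3j(1 6 7; 0 3 -3)² = 8/273, sgn +1
4πI² = N·(3j₀)²·(3jₘ)² = 8/13
I = -1·√(0.615385/4π) = -0.22129336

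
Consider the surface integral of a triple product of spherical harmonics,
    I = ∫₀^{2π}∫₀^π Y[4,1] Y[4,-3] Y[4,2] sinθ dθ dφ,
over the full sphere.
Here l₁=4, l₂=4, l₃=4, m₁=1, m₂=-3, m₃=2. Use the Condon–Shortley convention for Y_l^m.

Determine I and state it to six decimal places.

-0.063661

Rules hold: Σm=0, L=12 even, 0≤4≤8.
N = 9·9·9 = 729
Δ = 4!·4!·4!/13! = 1/450450
Racah Σ t=0..4: t=0:+1/13824 t=1:−1/216 t=2:+1/64 t=3:−1/216 t=4:+1/13824 = 5/768
⇒ 3j(4 4 4; 0 0 0)² = 18/1001, sgn +1
Racah Σ t=0..1: t=0:+1/864 t=1:−1/576 = -1/1728
⇒ 3j(4 4 4; 1 -3 2)² = 5/1287, sgn -1
4πI² = N·(3j₀)²·(3jₘ)² = 7290/143143
I = -1·√(0.0509281/4π) = -0.06366105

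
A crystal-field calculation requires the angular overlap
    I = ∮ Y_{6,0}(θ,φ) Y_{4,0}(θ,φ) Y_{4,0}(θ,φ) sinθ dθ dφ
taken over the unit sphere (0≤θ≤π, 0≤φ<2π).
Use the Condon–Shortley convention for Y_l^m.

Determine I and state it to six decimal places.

0.142253

Rules hold: Σm=0, L=14 even, 2≤4≤10.
N = 13·9·9 = 1053
Δ = 6!·6!·2!/15! = 1/1261260
Racah Σ t=2..4: t=2:+1/4608 t=3:−1/1296 t=4:+1/4608 = -7/20736
⇒ 3j(6 4 4; 0 0 0)² = 20/1287, sgn -1
(m-triple is (0,0,0) — same symbol as above.)
4πI² = N·(3j₀)²·(3jₘ)² = 400/1573
I = +1·√(0.254291/4π) = 0.14225276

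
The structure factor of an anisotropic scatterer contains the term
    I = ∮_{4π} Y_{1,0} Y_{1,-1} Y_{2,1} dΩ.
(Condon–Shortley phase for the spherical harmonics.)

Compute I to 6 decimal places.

Checks pass: Σm=0; 4 even; l₃=2∈[0,2].
(2·1+1)(2·1+1)(2·2+1) = 45
Δ: 0! 2! 2! / 5! → 1/30
sum: t=0:+1/1 = 1/1
3j²(1 1 2; 0 0 0) = Δ·Π!·Σ² = 2/15  (sign +1)
sum: t=0:+1/2 = 1/2
3j²(1 1 2; 0 -1 1) = Δ·Π!·Σ² = 1/10  (sign -1)
combine: 4πI² = 45·2/15·1/10 = 3/5
take √, sign -1: I = -0.21850969

-0.218510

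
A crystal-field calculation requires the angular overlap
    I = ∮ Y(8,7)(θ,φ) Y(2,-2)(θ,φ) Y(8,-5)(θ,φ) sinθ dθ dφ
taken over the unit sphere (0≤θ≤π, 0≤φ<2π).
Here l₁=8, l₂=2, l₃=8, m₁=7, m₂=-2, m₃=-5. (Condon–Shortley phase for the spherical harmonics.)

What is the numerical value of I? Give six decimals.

0.096220

Rules hold: Σm=0, L=18 even, 6≤8≤10.
N = 17·5·17 = 1445
Δ = 2!·14!·2!/19! = 1/348840
Racah Σ t=0..2: t=0:+1/116121600 t=1:−1/25401600 t=2:+1/116121600 = -1/45158400
⇒ 3j(8 2 8; 0 0 0)² = 24/1615, sgn -1
Racah Σ t=0..0: t=0:+1/24908083200 = 1/24908083200
⇒ 3j(8 2 8; 7 -2 -5)² = 7/1292, sgn -1
4πI² = N·(3j₀)²·(3jₘ)² = 42/361
I = +1·√(0.116343/4π) = 0.09622017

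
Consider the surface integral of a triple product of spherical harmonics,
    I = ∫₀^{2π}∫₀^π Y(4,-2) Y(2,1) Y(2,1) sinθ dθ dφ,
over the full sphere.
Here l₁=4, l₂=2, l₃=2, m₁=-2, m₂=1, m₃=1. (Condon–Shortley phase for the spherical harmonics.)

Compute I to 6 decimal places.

0.254875

Checks pass: Σm=0; 8 even; l₃=2∈[2,6].
(2·4+1)(2·2+1)(2·2+1) = 225
Δ: 4! 4! 0! / 9! → 1/630
sum: t=2:+1/16 = 1/16
3j²(4 2 2; 0 0 0) = Δ·Π!·Σ² = 2/35  (sign +1)
sum: t=3:−1/36 = -1/36
3j²(4 2 2; -2 1 1) = Δ·Π!·Σ² = 4/63  (sign +1)
combine: 4πI² = 225·2/35·4/63 = 40/49
take √, sign +1: I = 0.25487487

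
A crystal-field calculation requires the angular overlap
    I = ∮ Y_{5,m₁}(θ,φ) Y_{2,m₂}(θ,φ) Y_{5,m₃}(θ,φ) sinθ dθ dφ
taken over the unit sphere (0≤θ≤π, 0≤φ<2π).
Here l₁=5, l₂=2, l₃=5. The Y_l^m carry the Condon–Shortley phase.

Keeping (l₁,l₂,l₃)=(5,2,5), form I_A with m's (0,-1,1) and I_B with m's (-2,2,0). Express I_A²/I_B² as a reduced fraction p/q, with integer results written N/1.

1/28

l's match ⇒ only the (l;m) 3-j factors differ between A and B.
A: triangle coeff Δ(5,2,5) = 1/38610; Σ_t [0,1]: t=0:+1/1440 t=1:−1/1152 = -1/5760; (3j)²=1/858 [(5 2 5; 0 -1 1)], sign=-1
B: triangle coeff Δ(5,2,5) = 1/38610; Σ_t [2,2]: t=2:+1/2880 = 1/2880; (3j)²=14/429 [(5 2 5; -2 2 0)], sign=-1
I_A²/I_B² = (1/858)/(14/429) = 1/28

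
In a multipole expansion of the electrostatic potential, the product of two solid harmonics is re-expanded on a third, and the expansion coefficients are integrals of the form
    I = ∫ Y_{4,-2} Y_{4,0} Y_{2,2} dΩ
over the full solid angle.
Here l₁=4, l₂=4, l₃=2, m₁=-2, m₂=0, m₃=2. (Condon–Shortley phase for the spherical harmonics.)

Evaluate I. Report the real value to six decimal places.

Rules hold: Σm=0, L=10 even, 0≤2≤8.
N = 9·9·5 = 405
Δ = 6!·2!·2!/11! = 1/13860
Racah Σ t=2..4: t=2:+1/192 t=3:−1/36 t=4:+1/192 = -5/288
⇒ 3j(4 4 2; 0 0 0)² = 20/693, sgn -1
Racah Σ t=4..4: t=4:+1/192 = 1/192
⇒ 3j(4 4 2; -2 0 2)² = 3/77, sgn +1
4πI² = N·(3j₀)²·(3jₘ)² = 2700/5929
I = -1·√(0.455389/4π) = -0.19036462

-0.190365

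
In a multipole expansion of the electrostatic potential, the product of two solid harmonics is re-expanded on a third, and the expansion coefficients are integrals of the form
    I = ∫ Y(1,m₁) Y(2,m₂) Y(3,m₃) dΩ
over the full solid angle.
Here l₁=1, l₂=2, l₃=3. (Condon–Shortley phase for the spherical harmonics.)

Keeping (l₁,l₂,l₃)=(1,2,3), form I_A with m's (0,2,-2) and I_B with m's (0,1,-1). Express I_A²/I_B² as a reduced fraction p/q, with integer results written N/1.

Shared (l₁,l₂,l₃)=(1,2,3): N and (l;000)² cancel in I_A²/I_B².
A: Δ = 0!·2!·4!/7! = 1/105; Racah Σ t=0..0: t=0:+1/24 = 1/24; ⇒ 3j(1 2 3; 0 2 -2)² = 1/21, sgn -1
B: Δ = 0!·2!·4!/7! = 1/105; Racah Σ t=0..0: t=0:+1/6 = 1/6; ⇒ 3j(1 2 3; 0 1 -1)² = 8/105, sgn +1
I_A²/I_B² = (1/21)/(8/105) = 5/8

5/8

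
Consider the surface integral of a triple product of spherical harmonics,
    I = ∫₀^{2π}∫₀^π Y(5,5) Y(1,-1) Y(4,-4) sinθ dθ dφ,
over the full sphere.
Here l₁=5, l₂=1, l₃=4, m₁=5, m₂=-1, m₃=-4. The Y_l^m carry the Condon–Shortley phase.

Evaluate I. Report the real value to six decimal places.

m-sum 0 ✓  L=10 even ✓  4≤4≤6 ✓
Π(2lᵢ+1) = 11×3×9 = 297
triangle coeff Δ(5,1,4) = 1/495
Σ_t [1,1]: t=1:−1/576 = -1/576
(3j)²=5/99 [(5 1 4; 0 0 0)], sign=-1
Σ_t [0,0]: t=0:+1/80640 = 1/80640
(3j)²=1/11 [(5 1 4; 5 -1 -4)], sign=+1
⇒ 4πI² = 15/11
I = (-1)√(15/11/(4π)) = -0.32941575

-0.329416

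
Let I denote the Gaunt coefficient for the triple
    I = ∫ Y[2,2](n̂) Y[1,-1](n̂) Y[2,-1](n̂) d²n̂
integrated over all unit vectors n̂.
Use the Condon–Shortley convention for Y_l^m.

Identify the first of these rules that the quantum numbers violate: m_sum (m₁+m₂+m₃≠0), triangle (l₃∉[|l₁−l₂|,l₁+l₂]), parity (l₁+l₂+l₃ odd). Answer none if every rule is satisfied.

azimuthal sum: 2 − 1 − 1 = 0  ✓
1 ≤ 2 ≤ 3 (triangle on l)  ✓
L = 2 + 1 + 2 = 5 (odd)  ✗

parity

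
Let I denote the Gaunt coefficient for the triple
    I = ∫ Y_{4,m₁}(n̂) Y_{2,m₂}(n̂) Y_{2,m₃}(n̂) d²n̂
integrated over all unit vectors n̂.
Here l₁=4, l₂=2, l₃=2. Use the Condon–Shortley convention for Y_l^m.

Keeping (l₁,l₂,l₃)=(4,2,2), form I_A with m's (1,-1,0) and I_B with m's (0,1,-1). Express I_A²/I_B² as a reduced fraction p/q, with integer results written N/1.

Same 4,2,2: normalisation and zero-m 3j drop out of the ratio.
A: Δ: 4! 4! 0! / 9! → 1/630; sum: t=1:−1/24 = -1/24; 3j²(4 2 2; 1 -1 0) = Δ·Π!·Σ² = 1/21  (sign -1)
B: Δ: 4! 4! 0! / 9! → 1/630; sum: t=3:−1/36 = -1/36; 3j²(4 2 2; 0 1 -1) = Δ·Π!·Σ² = 8/315  (sign +1)
I_A²/I_B² = (1/21)/(8/315) = 15/8

15/8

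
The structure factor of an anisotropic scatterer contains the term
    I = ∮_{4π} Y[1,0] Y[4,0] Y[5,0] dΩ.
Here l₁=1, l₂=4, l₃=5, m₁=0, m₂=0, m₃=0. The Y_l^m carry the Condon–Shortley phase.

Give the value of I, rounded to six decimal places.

m-sum 0 ✓  L=10 even ✓  3≤5≤5 ✓
Π(2lᵢ+1) = 3×9×11 = 297
triangle coeff Δ(1,4,5) = 1/495
Σ_t [0,0]: t=0:+1/576 = 1/576
(3j)²=5/99 [(1 4 5; 0 0 0)], sign=-1
(m-triple is (0,0,0) — same symbol as above.)
⇒ 4πI² = 25/33
I = (+1)√(25/33/(4π)) = 0.24553200

0.245532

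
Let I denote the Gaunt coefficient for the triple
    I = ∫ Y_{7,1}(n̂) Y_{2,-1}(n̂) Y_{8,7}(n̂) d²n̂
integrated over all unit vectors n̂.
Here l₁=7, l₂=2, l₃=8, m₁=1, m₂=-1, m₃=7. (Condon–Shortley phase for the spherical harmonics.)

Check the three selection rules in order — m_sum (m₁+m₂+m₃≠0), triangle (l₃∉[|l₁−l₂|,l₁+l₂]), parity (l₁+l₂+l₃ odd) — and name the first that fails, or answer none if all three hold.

Σmᵢ = 7  ✗
l₃∈[|l₁−l₂|,l₁+l₂]=[5,9], have l₃=8
Σlᵢ = 17 ⇒ odd

m_sum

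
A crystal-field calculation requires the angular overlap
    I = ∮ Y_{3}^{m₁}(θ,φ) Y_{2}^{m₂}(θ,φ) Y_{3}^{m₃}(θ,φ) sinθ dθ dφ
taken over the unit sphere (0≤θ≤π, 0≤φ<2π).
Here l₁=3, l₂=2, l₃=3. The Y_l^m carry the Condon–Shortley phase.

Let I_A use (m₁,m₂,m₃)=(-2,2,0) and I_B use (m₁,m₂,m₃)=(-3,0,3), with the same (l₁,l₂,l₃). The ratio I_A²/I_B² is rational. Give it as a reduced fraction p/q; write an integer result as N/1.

l's match ⇒ only the (l;m) 3-j factors differ between A and B.
A: triangle coeff Δ(3,2,3) = 1/3780; Σ_t [2,2]: t=2:+1/24 = 1/24; (3j)²=1/21 [(3 2 3; -2 2 0)], sign=-1
B: triangle coeff Δ(3,2,3) = 1/3780; Σ_t [2,2]: t=2:+1/96 = 1/96; (3j)²=5/84 [(3 2 3; -3 0 3)], sign=+1
I_A²/I_B² = (1/21)/(5/84) = 4/5

4/5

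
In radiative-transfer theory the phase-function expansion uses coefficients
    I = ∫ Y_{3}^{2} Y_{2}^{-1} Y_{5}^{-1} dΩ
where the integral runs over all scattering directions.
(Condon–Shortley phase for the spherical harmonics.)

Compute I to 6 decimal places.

-0.117387

Checks pass: Σm=0; 10 even; l₃=5∈[1,5].
(2·3+1)(2·2+1)(2·5+1) = 385
Δ: 0! 6! 4! / 11! → 1/2310
sum: t=0:+1/144 = 1/144
3j²(3 2 5; 0 0 0) = Δ·Π!·Σ² = 10/231  (sign -1)
sum: t=0:+1/720 = 1/720
3j²(3 2 5; 2 -1 -1) = Δ·Π!·Σ² = 4/385  (sign +1)
combine: 4πI² = 385·10/231·4/385 = 40/231
take √, sign -1: I = -0.11738675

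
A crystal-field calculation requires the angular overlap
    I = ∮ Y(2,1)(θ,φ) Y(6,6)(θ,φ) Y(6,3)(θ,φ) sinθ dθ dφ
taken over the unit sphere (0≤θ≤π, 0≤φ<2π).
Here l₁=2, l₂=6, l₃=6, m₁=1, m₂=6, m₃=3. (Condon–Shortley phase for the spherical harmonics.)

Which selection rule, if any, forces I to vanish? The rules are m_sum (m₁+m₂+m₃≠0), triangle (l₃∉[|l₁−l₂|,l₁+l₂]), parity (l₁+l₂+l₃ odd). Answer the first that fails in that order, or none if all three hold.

azimuthal sum: 1 + 6 + 3 = 10  ✗
4 ≤ 6 ≤ 8 (triangle on l)
L = 2 + 6 + 6 = 14 (even)

m_sum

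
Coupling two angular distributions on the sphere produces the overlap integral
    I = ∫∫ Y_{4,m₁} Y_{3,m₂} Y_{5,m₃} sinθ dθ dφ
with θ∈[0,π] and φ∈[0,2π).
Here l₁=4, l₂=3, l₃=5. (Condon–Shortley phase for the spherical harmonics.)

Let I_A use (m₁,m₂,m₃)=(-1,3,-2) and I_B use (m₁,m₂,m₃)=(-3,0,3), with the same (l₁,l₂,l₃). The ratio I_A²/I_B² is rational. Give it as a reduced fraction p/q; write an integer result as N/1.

125/42

Shared (l₁,l₂,l₃)=(4,3,5): N and (l;000)² cancel in I_A²/I_B².
A: Δ = 2!·6!·4!/13! = 1/180180; Racah Σ t=2..2: t=2:+1/1728 = 1/1728; ⇒ 3j(4 3 5; -1 3 -2)² = 25/858, sgn -1
B: Δ = 2!·6!·4!/13! = 1/180180; Racah Σ t=1..2: t=1:−1/2880 t=2:+1/1440 = 1/2880; ⇒ 3j(4 3 5; -3 0 3)² = 7/715, sgn +1
I_A²/I_B² = (25/858)/(7/715) = 125/42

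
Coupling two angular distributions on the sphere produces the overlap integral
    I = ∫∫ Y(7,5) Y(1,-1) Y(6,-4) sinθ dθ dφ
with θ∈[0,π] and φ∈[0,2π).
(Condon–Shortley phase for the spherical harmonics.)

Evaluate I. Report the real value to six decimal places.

-0.284256

m-sum 0 ✓  L=14 even ✓  6≤6≤8 ✓
Π(2lᵢ+1) = 15×3×13 = 585
triangle coeff Δ(7,1,6) = 1/1365
Σ_t [1,1]: t=1:−1/518400 = -1/518400
(3j)²=7/195 [(7 1 6; 0 0 0)], sign=-1
Σ_t [0,0]: t=0:+1/14515200 = 1/14515200
(3j)²=22/455 [(7 1 6; 5 -1 -4)], sign=+1
⇒ 4πI² = 66/65
I = (-1)√(66/65/(4π)) = -0.28425647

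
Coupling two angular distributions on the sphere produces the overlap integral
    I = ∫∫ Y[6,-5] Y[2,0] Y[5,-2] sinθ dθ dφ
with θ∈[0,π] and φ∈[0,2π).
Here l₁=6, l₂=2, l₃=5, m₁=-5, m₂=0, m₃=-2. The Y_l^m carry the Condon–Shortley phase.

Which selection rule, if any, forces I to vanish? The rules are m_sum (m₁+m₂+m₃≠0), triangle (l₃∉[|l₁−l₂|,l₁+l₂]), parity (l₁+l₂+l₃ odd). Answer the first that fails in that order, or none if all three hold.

m_sum

m₁+m₂+m₃ = -5 + 0 − 2 = -7  ✗
triangle: |6−2|=4 ≤ l₃=5 ≤ 6+2=8
parity: l₁+l₂+l₃ = 13 is odd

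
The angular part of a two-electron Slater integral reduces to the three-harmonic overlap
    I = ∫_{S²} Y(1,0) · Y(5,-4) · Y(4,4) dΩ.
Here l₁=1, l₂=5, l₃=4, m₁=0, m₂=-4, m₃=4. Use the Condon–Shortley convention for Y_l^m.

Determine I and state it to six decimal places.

0.147319

m-sum 0 ✓  L=10 even ✓  4≤4≤6 ✓
Π(2lᵢ+1) = 3×11×9 = 297
triangle coeff Δ(1,5,4) = 1/495
Σ_t [1,1]: t=1:−1/576 = -1/576
(3j)²=5/99 [(1 5 4; 0 0 0)], sign=-1
Σ_t [1,1]: t=1:−1/40320 = -1/40320
(3j)²=1/55 [(1 5 4; 0 -4 4)], sign=-1
⇒ 4πI² = 3/11
I = (+1)√(3/11/(4π)) = 0.14731920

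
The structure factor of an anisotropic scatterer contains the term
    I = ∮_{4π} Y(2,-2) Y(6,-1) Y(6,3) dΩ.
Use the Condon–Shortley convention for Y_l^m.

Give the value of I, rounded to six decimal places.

m-sum 0 ✓  L=14 even ✓  4≤6≤8 ✓
Π(2lᵢ+1) = 5×13×13 = 845
triangle coeff Δ(2,6,6) = 1/90090
Σ_t [0,2]: t=0:+1/69120 t=1:−1/14400 t=2:+1/69120 = -7/172800
(3j)²=14/715 [(2 6 6; 0 0 0)], sign=-1
Σ_t [2,2]: t=2:+1/120960 = 1/120960
(3j)²=24/1001 [(2 6 6; -2 -1 3)], sign=-1
⇒ 4πI² = 48/121
I = (+1)√(48/121/(4π)) = 0.17767364

0.177674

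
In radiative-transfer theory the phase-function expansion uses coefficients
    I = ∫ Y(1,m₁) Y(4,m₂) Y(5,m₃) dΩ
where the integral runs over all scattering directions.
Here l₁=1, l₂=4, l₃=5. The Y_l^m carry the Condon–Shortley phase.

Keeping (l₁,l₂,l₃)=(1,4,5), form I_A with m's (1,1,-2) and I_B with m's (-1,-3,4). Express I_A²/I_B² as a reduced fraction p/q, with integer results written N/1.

7/12

l's match ⇒ only the (l;m) 3-j factors differ between A and B.
A: triangle coeff Δ(1,4,5) = 1/495; Σ_t [0,0]: t=0:+1/1440 = 1/1440; (3j)²=7/165 [(1 4 5; 1 1 -2)], sign=-1
B: triangle coeff Δ(1,4,5) = 1/495; Σ_t [0,0]: t=0:+1/10080 = 1/10080; (3j)²=4/55 [(1 4 5; -1 -3 4)], sign=-1
I_A²/I_B² = (7/165)/(4/55) = 7/12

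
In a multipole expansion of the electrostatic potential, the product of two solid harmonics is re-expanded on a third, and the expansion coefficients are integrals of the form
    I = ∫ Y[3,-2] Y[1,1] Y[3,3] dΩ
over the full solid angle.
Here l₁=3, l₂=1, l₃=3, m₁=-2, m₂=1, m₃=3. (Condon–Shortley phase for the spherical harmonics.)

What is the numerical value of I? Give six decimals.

Σmᵢ = 2 ≠ 0, so the φ-integral vanishes; I = 0

0.000000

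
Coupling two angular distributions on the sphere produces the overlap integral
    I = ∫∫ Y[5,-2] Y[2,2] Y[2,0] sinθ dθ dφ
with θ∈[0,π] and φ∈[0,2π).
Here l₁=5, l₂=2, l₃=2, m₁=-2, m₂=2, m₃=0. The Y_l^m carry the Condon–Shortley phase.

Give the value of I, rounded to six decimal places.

0.000000

|5−2|≤2≤5+2 violated ⇒ I = 0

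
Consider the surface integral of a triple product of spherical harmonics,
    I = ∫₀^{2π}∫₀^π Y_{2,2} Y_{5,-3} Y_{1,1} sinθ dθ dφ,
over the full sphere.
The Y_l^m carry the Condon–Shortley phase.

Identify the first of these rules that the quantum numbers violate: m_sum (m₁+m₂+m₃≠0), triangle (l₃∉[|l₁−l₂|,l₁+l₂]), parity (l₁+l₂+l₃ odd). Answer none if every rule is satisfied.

triangle

m₁+m₂+m₃ = 2 − 3 + 1 = 0  ✓
triangle: |2−5|=3 ≤ l₃=1 ≤ 2+5=7  ✗
parity: l₁+l₂+l₃ = 8 is even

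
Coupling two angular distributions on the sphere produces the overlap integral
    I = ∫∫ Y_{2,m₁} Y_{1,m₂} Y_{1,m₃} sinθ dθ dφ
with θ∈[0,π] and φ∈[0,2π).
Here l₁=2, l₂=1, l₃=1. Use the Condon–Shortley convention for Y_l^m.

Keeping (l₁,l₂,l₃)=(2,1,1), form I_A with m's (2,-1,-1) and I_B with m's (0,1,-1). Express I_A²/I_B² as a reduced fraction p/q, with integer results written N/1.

Shared (l₁,l₂,l₃)=(2,1,1): N and (l;000)² cancel in I_A²/I_B².
A: Δ = 2!·2!·0!/5! = 1/30; Racah Σ t=0..0: t=0:+1/4 = 1/4; ⇒ 3j(2 1 1; 2 -1 -1)² = 1/5, sgn +1
B: Δ = 2!·2!·0!/5! = 1/30; Racah Σ t=2..2: t=2:+1/4 = 1/4; ⇒ 3j(2 1 1; 0 1 -1)² = 1/30, sgn +1
I_A²/I_B² = (1/5)/(1/30) = 6/1

6/1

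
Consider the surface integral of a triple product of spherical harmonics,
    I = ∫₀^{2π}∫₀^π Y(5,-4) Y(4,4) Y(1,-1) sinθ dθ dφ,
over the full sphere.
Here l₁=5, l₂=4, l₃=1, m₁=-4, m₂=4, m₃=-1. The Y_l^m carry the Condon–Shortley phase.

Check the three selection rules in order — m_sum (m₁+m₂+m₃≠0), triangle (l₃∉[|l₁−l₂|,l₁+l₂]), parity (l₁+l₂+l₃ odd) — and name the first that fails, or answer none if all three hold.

m_sum

m₁+m₂+m₃ = -4 + 4 − 1 = -1  ✗
triangle: |5−4|=1 ≤ l₃=1 ≤ 5+4=9
parity: l₁+l₂+l₃ = 10 is even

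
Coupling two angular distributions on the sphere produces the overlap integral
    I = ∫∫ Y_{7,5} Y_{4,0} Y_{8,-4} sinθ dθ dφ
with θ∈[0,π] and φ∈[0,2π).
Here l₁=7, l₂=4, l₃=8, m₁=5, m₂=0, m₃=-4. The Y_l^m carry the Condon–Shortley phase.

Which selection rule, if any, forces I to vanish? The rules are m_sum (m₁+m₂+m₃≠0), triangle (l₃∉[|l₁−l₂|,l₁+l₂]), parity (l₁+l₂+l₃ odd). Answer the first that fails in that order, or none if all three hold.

m_sum

m₁+m₂+m₃ = 5 + 0 − 4 = 1  ✗
triangle: |7−4|=3 ≤ l₃=8 ≤ 7+4=11
parity: l₁+l₂+l₃ = 19 is odd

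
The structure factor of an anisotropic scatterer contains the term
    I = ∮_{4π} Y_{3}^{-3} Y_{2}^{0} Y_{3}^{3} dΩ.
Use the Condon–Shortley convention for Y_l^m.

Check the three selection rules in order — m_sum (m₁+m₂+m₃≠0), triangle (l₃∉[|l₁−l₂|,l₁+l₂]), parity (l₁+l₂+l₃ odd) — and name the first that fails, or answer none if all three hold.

Σmᵢ = 0  ✓
l₃∈[|l₁−l₂|,l₁+l₂]=[1,5], have l₃=3  ✓
Σlᵢ = 8 ⇒ even  ✓

none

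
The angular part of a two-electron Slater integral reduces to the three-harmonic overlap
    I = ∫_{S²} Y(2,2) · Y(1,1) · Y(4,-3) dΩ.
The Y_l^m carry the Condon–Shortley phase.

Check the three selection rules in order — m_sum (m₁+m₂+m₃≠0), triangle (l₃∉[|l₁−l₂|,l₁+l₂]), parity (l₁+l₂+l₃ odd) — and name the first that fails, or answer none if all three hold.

triangle

Σmᵢ = 0  ✓
l₃∈[|l₁−l₂|,l₁+l₂]=[1,3], have l₃=4  ✗
Σlᵢ = 7 ⇒ odd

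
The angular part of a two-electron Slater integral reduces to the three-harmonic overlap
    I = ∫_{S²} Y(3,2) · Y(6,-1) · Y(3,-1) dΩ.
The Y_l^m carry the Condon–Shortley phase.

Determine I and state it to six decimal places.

-0.121471

m-sum 0 ✓  L=12 even ✓  3≤3≤9 ✓
Π(2lᵢ+1) = 7×13×7 = 637
triangle coeff Δ(3,6,3) = 1/12012
Σ_t [3,3]: t=3:−1/1296 = -1/1296
(3j)²=100/3003 [(3 6 3; 0 0 0)], sign=+1
Σ_t [1,1]: t=1:−1/5760 = -1/5760
(3j)²=5/572 [(3 6 3; 2 -1 -1)], sign=-1
⇒ 4πI² = 875/4719
I = (-1)√(875/4719/(4π)) = -0.12147142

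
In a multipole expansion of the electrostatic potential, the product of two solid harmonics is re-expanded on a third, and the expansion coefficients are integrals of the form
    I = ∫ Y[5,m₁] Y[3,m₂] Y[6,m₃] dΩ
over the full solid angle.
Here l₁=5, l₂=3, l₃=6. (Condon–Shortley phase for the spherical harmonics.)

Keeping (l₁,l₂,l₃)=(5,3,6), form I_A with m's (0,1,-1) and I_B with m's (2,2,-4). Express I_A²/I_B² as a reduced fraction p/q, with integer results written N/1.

Shared (l₁,l₂,l₃)=(5,3,6): N and (l;000)² cancel in I_A²/I_B².
A: Δ = 2!·8!·4!/15! = 1/675675; Racah Σ t=0..2: t=0:+1/34560 t=1:−1/3456 t=2:+1/5760 = -1/11520; ⇒ 3j(5 3 6; 0 1 -1)² = 2/429, sgn +1
B: Δ = 2!·8!·4!/15! = 1/675675; Racah Σ t=1..2: t=1:−1/34560 t=2:+1/60480 = -1/80640; ⇒ 3j(5 3 6; 2 2 -4)² = 6/1001, sgn -1
I_A²/I_B² = (2/429)/(6/1001) = 7/9

7/9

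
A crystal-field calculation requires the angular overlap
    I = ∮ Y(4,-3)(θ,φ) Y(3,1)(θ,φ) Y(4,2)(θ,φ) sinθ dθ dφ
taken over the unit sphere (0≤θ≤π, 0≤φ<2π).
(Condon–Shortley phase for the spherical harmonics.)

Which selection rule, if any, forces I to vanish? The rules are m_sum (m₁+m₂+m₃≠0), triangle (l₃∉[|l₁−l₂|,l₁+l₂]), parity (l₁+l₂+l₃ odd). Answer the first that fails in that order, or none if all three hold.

azimuthal sum: -3 + 1 + 2 = 0  ✓
1 ≤ 4 ≤ 7 (triangle on l)  ✓
L = 4 + 3 + 4 = 11 (odd)  ✗

parity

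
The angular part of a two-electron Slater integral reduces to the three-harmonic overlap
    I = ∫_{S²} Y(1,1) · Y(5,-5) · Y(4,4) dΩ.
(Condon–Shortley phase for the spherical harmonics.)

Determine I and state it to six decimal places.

-0.329416

m-sum 0 ✓  L=10 even ✓  4≤4≤6 ✓
Π(2lᵢ+1) = 3×11×9 = 297
triangle coeff Δ(1,5,4) = 1/495
Σ_t [1,1]: t=1:−1/576 = -1/576
(3j)²=5/99 [(1 5 4; 0 0 0)], sign=-1
Σ_t [0,0]: t=0:+1/80640 = 1/80640
(3j)²=1/11 [(1 5 4; 1 -5 4)], sign=+1
⇒ 4πI² = 15/11
I = (-1)√(15/11/(4π)) = -0.32941575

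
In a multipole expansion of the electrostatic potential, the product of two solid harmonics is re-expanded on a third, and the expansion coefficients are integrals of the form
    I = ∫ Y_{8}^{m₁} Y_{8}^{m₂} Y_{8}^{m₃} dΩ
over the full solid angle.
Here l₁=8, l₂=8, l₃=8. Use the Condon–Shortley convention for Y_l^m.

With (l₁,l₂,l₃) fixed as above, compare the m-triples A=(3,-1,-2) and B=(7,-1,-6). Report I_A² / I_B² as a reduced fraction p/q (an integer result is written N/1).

Same 8,8,8: normalisation and zero-m 3j drop out of the ratio.
A: Δ: 8! 8! 8! / 25! → 1/236637794250; sum: t=0:+1/146313216000 t=1:−1/4180377600 t=2:+1/746496000 t=3:−1/597196800 t=4:+1/2090188800 t=5:−1/41803776000 = -11/97542144000; 3j²(8 8 8; 3 -1 -2) = Δ·Π!·Σ² = 594/482885  (sign -1)
B: Δ: 8! 8! 8! / 25! → 1/236637794250; sum: t=0:+1/1024192512000 t=1:−1/292626432000 = -1/409677004800; 3j²(8 8 8; 7 -1 -6) = Δ·Π!·Σ² = 78/7429  (sign -1)
I_A²/I_B² = (594/482885)/(78/7429) = 99/845

99/845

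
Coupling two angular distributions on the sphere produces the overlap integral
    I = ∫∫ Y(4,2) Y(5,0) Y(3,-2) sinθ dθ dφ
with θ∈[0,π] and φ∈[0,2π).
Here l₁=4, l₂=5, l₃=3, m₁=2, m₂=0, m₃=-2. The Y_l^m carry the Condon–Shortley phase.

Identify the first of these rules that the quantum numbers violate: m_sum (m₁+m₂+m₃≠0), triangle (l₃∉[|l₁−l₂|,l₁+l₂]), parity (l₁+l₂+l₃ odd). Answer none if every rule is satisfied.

azimuthal sum: 2 + 0 − 2 = 0  ✓
1 ≤ 3 ≤ 9 (triangle on l)  ✓
L = 4 + 5 + 3 = 12 (even)  ✓

none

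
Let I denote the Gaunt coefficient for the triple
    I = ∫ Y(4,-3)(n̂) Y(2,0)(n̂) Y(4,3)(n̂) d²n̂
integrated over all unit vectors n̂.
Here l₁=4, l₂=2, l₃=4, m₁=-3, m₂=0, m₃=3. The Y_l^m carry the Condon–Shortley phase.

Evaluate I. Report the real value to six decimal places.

0.057344

m-sum 0 ✓  L=10 even ✓  2≤4≤6 ✓
Π(2lᵢ+1) = 9×5×9 = 405
triangle coeff Δ(4,2,4) = 1/13860
Σ_t [0,2]: t=0:+1/192 t=1:−1/36 t=2:+1/192 = -5/288
(3j)²=20/693 [(4 2 4; 0 0 0)], sign=-1
Σ_t [1,2]: t=1:−1/720 t=2:+1/480 = 1/1440
(3j)²=7/1980 [(4 2 4; -3 0 3)], sign=-1
⇒ 4πI² = 5/121
I = (+1)√(5/121/(4π)) = 0.05734392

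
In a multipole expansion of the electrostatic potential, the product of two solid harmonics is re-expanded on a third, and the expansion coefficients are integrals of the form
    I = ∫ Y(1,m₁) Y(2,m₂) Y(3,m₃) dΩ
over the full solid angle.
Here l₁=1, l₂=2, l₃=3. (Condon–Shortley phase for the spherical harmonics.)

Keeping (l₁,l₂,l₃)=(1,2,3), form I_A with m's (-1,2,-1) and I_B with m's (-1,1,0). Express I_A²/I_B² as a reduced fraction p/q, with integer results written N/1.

Shared (l₁,l₂,l₃)=(1,2,3): N and (l;000)² cancel in I_A²/I_B².
A: Δ = 0!·2!·4!/7! = 1/105; Racah Σ t=0..0: t=0:+1/48 = 1/48; ⇒ 3j(1 2 3; -1 2 -1)² = 1/105, sgn +1
B: Δ = 0!·2!·4!/7! = 1/105; Racah Σ t=0..0: t=0:+1/12 = 1/12; ⇒ 3j(1 2 3; -1 1 0)² = 1/35, sgn -1
I_A²/I_B² = (1/105)/(1/35) = 1/3

1/3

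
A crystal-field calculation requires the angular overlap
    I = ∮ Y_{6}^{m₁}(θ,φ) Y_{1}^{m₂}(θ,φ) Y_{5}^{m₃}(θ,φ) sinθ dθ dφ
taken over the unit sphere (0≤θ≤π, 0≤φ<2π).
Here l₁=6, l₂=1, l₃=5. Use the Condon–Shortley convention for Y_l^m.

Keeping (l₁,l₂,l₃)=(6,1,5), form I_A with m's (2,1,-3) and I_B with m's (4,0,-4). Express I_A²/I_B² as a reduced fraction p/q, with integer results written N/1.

l's match ⇒ only the (l;m) 3-j factors differ between A and B.
A: triangle coeff Δ(6,1,5) = 1/858; Σ_t [2,2]: t=2:+1/161280 = 1/161280; (3j)²=1/143 [(6 1 5; 2 1 -3)], sign=+1
B: triangle coeff Δ(6,1,5) = 1/858; Σ_t [1,1]: t=1:−1/362880 = -1/362880; (3j)²=10/429 [(6 1 5; 4 0 -4)], sign=+1
I_A²/I_B² = (1/143)/(10/429) = 3/10

3/10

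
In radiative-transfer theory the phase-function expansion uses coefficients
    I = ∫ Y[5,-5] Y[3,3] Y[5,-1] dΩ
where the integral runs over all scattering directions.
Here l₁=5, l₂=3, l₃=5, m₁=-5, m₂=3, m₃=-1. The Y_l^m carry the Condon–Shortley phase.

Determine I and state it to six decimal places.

Σmᵢ = -3 ≠ 0, so the φ-integral vanishes; I = 0

0.000000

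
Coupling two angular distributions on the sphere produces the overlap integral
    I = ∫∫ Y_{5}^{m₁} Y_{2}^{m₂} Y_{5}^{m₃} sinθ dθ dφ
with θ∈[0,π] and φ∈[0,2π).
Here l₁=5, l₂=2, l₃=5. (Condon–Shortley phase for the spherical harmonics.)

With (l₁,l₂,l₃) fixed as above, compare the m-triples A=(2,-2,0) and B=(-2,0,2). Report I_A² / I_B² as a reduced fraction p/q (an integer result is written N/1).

35/9

l's match ⇒ only the (l;m) 3-j factors differ between A and B.
A: triangle coeff Δ(5,2,5) = 1/38610; Σ_t [0,0]: t=0:+1/2880 = 1/2880; (3j)²=14/429 [(5 2 5; 2 -2 0)], sign=-1
B: triangle coeff Δ(5,2,5) = 1/38610; Σ_t [0,2]: t=0:+1/20160 t=1:−1/1440 t=2:+1/2880 = -1/3360; (3j)²=6/715 [(5 2 5; -2 0 2)], sign=+1
I_A²/I_B² = (14/429)/(6/715) = 35/9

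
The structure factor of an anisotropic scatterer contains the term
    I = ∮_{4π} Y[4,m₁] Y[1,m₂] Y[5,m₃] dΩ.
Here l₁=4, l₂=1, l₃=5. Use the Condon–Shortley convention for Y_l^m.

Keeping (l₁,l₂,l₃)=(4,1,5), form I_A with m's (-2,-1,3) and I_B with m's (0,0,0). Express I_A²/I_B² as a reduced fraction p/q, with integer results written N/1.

Shared (l₁,l₂,l₃)=(4,1,5): N and (l;000)² cancel in I_A²/I_B².
A: Δ = 0!·8!·2!/11! = 1/495; Racah Σ t=0..0: t=0:+1/2880 = 1/2880; ⇒ 3j(4 1 5; -2 -1 3)² = 28/495, sgn +1
B: Δ = 0!·8!·2!/11! = 1/495; Racah Σ t=0..0: t=0:+1/576 = 1/576; ⇒ 3j(4 1 5; 0 0 0)² = 5/99, sgn -1
I_A²/I_B² = (28/495)/(5/99) = 28/25

28/25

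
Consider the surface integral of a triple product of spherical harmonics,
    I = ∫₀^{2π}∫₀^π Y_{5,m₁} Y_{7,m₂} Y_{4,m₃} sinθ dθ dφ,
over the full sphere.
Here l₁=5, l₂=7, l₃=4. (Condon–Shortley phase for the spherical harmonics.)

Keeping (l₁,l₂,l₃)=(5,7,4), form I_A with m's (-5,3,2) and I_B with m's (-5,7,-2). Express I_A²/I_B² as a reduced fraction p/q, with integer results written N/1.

225/1001

l's match ⇒ only the (l;m) 3-j factors differ between A and B.
A: triangle coeff Δ(5,7,4) = 1/6126120; Σ_t [8,8]: t=8:+1/3870720 = 1/3870720; (3j)²=675/136136 [(5 7 4; -5 3 2)], sign=+1
B: triangle coeff Δ(5,7,4) = 1/6126120; Σ_t [8,8]: t=8:+1/58060800 = 1/58060800; (3j)²=3/136 [(5 7 4; -5 7 -2)], sign=+1
I_A²/I_B² = (675/136136)/(3/136) = 225/1001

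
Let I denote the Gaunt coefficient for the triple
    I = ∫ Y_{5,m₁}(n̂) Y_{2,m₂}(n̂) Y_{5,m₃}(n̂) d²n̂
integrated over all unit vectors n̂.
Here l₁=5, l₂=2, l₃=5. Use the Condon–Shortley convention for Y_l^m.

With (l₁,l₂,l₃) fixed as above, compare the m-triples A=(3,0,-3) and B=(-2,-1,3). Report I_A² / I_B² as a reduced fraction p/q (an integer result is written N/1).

1/100

l's match ⇒ only the (l;m) 3-j factors differ between A and B.
A: triangle coeff Δ(5,2,5) = 1/38610; Σ_t [0,2]: t=0:+1/5760 t=1:−1/5040 t=2:+1/161280 = -1/53760; (3j)²=1/4290 [(5 2 5; 3 0 -3)], sign=-1
B: triangle coeff Δ(5,2,5) = 1/38610; Σ_t [0,1]: t=0:+1/10080 t=1:−1/2880 = -1/4032; (3j)²=10/429 [(5 2 5; -2 -1 3)], sign=-1
I_A²/I_B² = (1/4290)/(10/429) = 1/100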